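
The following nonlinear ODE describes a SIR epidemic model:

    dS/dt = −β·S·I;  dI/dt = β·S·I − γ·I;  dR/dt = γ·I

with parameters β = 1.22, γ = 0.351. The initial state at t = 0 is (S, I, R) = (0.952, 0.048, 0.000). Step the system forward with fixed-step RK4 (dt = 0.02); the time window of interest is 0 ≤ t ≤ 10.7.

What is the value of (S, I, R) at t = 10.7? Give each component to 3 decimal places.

t=0.000: state=(0.952, 0.048, 0.000)
step 1 (dt=0.02): k1=(-0.056, 0.039, 0.017), k2=(-0.056, 0.039, 0.017), k3=(-0.056, 0.039, 0.017), k4=(-0.057, 0.039, 0.017); state += dt/6·(k1+2k2+2k3+k4)
t=0.020: state=(0.951, 0.049, 0.000)
t=0.040: state=(0.950, 0.050, 0.001)
t=0.060: state=(0.949, 0.050, 0.001)
continuing one RK4 step at a time; state shown every 25 steps (Δt=0.5):
t=0.500: state=(0.918, 0.071, 0.010)
t=1.000: state=(0.871, 0.103, 0.026)
t=1.500: state=(0.808, 0.145, 0.047)
t=2.000: state=(0.729, 0.194, 0.077)
t=2.500: state=(0.637, 0.247, 0.116)
t=3.000: state=(0.539, 0.297, 0.163)
t=3.500: state=(0.444, 0.336, 0.219)
t=4.000: state=(0.359, 0.360, 0.281)
t=4.500: state=(0.287, 0.368, 0.345)
t=5.000: state=(0.230, 0.361, 0.409)
t=5.500: state=(0.185, 0.344, 0.471)
t=6.000: state=(0.151, 0.319, 0.529)
t=6.500: state=(0.126, 0.292, 0.583)
t=7.000: state=(0.106, 0.262, 0.632)
t=7.500: state=(0.091, 0.234, 0.675)
t=8.000: state=(0.080, 0.207, 0.714)
t=8.500: state=(0.071, 0.181, 0.748)
t=9.000: state=(0.064, 0.159, 0.778)
t=9.500: state=(0.058, 0.138, 0.804)
t=10.000: state=(0.054, 0.120, 0.826)
t=10.500: state=(0.050, 0.104, 0.846)
t=10.700: state=(0.049, 0.098, 0.853)

(S, I, R) = (0.049, 0.098, 0.853)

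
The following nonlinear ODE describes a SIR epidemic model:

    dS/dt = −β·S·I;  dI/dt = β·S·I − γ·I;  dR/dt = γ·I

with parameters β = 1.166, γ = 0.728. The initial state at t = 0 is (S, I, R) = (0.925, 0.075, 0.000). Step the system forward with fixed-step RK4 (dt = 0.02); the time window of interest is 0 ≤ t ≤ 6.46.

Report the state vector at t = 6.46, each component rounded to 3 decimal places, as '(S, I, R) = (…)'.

(S, I, R) = (0.404, 0.079, 0.517)

t=0.000: state=(0.925, 0.075, 0.000)
step 1 (dt=0.02): k1=(-0.081, 0.026, 0.055), k2=(-0.081, 0.026, 0.055), k3=(-0.081, 0.026, 0.055), k4=(-0.081, 0.026, 0.055); state += dt/6·(k1+2k2+2k3+k4)
t=0.020: state=(0.923, 0.076, 0.001)
t=0.040: state=(0.922, 0.076, 0.002)
t=0.060: state=(0.920, 0.077, 0.003)
continuing one RK4 step at a time; state shown every 25 steps (Δt=0.5):
t=0.500: state=(0.882, 0.088, 0.030)
t=1.000: state=(0.835, 0.101, 0.064)
t=1.500: state=(0.784, 0.113, 0.103)
t=2.000: state=(0.732, 0.122, 0.146)
t=2.500: state=(0.681, 0.128, 0.192)
t=3.000: state=(0.631, 0.130, 0.239)
t=3.500: state=(0.585, 0.129, 0.286)
t=4.000: state=(0.543, 0.124, 0.332)
t=4.500: state=(0.506, 0.117, 0.376)
t=5.000: state=(0.474, 0.109, 0.417)
t=5.500: state=(0.446, 0.099, 0.455)
t=6.000: state=(0.423, 0.088, 0.489)
t=6.460: state=(0.404, 0.079, 0.517)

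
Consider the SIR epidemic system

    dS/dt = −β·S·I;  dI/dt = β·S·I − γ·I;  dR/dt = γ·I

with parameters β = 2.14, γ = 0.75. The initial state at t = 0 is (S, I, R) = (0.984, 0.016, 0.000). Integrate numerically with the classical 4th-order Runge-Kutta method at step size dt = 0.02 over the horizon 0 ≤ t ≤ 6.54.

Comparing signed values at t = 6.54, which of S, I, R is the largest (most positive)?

t=0.000: state=(0.984, 0.016, 0.000)
step 1 (dt=0.02): k1=(-0.034, 0.022, 0.012), k2=(-0.034, 0.022, 0.012), k3=(-0.034, 0.022, 0.012), k4=(-0.035, 0.022, 0.012); state += dt/6·(k1+2k2+2k3+k4)
t=0.020: state=(0.983, 0.016, 0.000)
t=0.040: state=(0.983, 0.017, 0.000)
t=0.060: state=(0.982, 0.017, 0.001)
continuing one RK4 step at a time; state shown every 25 steps (Δt=0.5):
t=0.500: state=(0.960, 0.031, 0.009)
t=1.000: state=(0.917, 0.059, 0.025)
t=1.500: state=(0.842, 0.103, 0.055)
t=2.000: state=(0.730, 0.165, 0.105)
t=2.500: state=(0.590, 0.231, 0.179)
t=3.000: state=(0.449, 0.276, 0.275)
t=3.500: state=(0.331, 0.287, 0.382)
t=4.000: state=(0.245, 0.268, 0.487)
t=4.500: state=(0.188, 0.232, 0.581)
t=5.000: state=(0.150, 0.190, 0.660)
t=5.500: state=(0.125, 0.151, 0.724)
t=6.000: state=(0.108, 0.118, 0.774)
t=6.500: state=(0.097, 0.090, 0.813)
t=6.540: state=(0.096, 0.088, 0.816)
compare at T: S=0.096, I=0.088, R=0.816

largest component: R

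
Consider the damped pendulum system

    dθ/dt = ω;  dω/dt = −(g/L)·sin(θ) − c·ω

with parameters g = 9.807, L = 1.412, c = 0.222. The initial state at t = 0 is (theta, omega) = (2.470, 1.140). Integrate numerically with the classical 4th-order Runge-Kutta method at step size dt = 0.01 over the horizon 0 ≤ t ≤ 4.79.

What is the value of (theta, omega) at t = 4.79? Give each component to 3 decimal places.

t=0.000: state=(2.470, 1.140)
step 1 (dt=0.01): k1=(1.140, -4.575), k2=(1.117, -4.539), k3=(1.117, -4.539), k4=(1.095, -4.504); state += dt/6·(k1+2k2+2k3+k4)
t=0.010: state=(2.481, 1.095)
t=0.020: state=(2.492, 1.050)
t=0.030: state=(2.502, 1.006)
continuing one RK4 step at a time; state shown every 20 steps (Δt=0.2):
t=0.200: state=(2.615, 0.340)
t=0.400: state=(2.614, -0.345)
t=0.600: state=(2.473, -1.081)
t=0.800: state=(2.168, -2.011)
t=1.000: state=(1.652, -3.182)
t=1.200: state=(0.896, -4.319)
t=1.400: state=(-0.024, -4.689)
t=1.600: state=(-0.898, -3.880)
t=1.800: state=(-1.534, -2.447)
t=2.000: state=(-1.877, -1.006)
t=2.200: state=(-1.946, 0.307)
t=2.400: state=(-1.756, 1.590)
t=2.600: state=(-1.309, 2.868)
t=2.800: state=(-0.628, 3.852)
t=3.000: state=(0.173, 3.982)
t=3.200: state=(0.896, 3.112)
t=3.400: state=(1.385, 1.740)
t=3.600: state=(1.589, 0.311)
t=3.800: state=(1.513, -1.061)
t=4.000: state=(1.171, -2.337)
t=4.200: state=(0.600, -3.285)
t=4.400: state=(-0.092, -3.477)
t=4.600: state=(-0.730, -2.775)
t=4.790: state=(-1.151, -1.609)

(theta, omega) = (-1.151, -1.609)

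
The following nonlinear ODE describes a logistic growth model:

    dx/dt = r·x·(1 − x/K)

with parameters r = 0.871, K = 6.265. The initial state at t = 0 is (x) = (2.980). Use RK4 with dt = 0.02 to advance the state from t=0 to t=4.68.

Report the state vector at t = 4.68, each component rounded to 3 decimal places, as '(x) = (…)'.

(x) = (6.150)

t=0.000: state=(2.980)
step 1 (dt=0.02): k1=(1.361), k2=(1.362), k3=(1.362), k4=(1.362); state += dt/6·(k1+2k2+2k3+k4)
t=0.020: state=(3.007)
t=0.040: state=(3.034)
t=0.060: state=(3.062)
continuing one RK4 step at a time; state shown every 10 steps (Δt=0.2):
t=0.200: state=(3.253)
t=0.400: state=(3.524)
t=0.600: state=(3.789)
t=0.800: state=(4.044)
t=1.000: state=(4.287)
t=1.200: state=(4.515)
t=1.400: state=(4.726)
t=1.600: state=(4.919)
t=1.800: state=(5.094)
t=2.000: state=(5.251)
t=2.200: state=(5.391)
t=2.400: state=(5.514)
t=2.600: state=(5.621)
t=2.800: state=(5.715)
t=3.000: state=(5.797)
t=3.200: state=(5.867)
t=3.400: state=(5.927)
t=3.600: state=(5.978)
t=3.800: state=(6.023)
t=4.000: state=(6.060)
t=4.200: state=(6.092)
t=4.400: state=(6.119)
t=4.600: state=(6.142)
t=4.680: state=(6.150)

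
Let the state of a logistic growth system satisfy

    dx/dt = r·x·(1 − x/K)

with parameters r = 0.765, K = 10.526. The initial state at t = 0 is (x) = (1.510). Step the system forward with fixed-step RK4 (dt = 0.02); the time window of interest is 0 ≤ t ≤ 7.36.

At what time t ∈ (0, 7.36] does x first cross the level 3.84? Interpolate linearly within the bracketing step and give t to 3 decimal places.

t=0.000: state=(1.510)
step 1 (dt=0.02): k1=(0.989), k2=(0.995), k3=(0.995), k4=(1.000); state += dt/6·(k1+2k2+2k3+k4)
t=0.020: state=(1.530)
t=0.040: state=(1.550)
t=0.060: state=(1.570)
continuing one RK4 step at a time; state shown every 25 steps (Δt=0.5):
t=0.500: state=(2.075)
t=1.000: state=(2.786)
t=1.500: state=(3.636)
t=1.600: state=(3.820)
next step: t=1.620: state=(3.857) — x has crossed 3.84
linear interpolation between t=1.600 (3.81966) and t=1.620 (3.85697) → t≈1.611

t = 1.611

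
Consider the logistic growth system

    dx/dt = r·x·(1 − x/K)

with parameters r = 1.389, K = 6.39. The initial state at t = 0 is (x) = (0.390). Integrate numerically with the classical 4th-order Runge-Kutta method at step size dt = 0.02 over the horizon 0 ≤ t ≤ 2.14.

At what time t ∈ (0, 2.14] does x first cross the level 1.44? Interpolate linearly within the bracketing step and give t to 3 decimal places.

t=0.000: state=(0.390)
step 1 (dt=0.02): k1=(0.509), k2=(0.515), k3=(0.515), k4=(0.521); state += dt/6·(k1+2k2+2k3+k4)
t=0.020: state=(0.400)
t=0.040: state=(0.411)
t=0.060: state=(0.422)
continuing one RK4 step at a time; state shown every 5 steps (Δt=0.1):
t=0.100: state=(0.444)
t=0.200: state=(0.505)
t=0.300: state=(0.574)
t=0.400: state=(0.650)
t=0.500: state=(0.736)
t=0.600: state=(0.831)
t=0.700: state=(0.937)
t=0.800: state=(1.054)
t=0.900: state=(1.182)
t=1.000: state=(1.321)
t=1.060: state=(1.411)
next step: t=1.080: state=(1.442) — x has crossed 1.44
linear interpolation between t=1.060 (1.41089) and t=1.080 (1.44167) → t≈1.079

t = 1.079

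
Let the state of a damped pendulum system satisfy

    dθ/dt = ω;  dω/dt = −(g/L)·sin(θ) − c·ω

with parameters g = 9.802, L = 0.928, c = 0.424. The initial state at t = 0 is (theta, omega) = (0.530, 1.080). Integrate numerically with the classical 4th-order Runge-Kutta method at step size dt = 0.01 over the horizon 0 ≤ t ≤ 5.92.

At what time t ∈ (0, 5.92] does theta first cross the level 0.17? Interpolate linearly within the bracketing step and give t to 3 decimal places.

t=0.000: state=(0.530, 1.080)
step 1 (dt=0.01): k1=(1.080, -5.798), k2=(1.051, -5.834), k3=(1.051, -5.833), k4=(1.022, -5.868); state += dt/6·(k1+2k2+2k3+k4)
t=0.010: state=(0.541, 1.022)
t=0.020: state=(0.550, 0.963)
t=0.030: state=(0.560, 0.903)
continuing one RK4 step at a time; state shown every 20 steps (Δt=0.2):
t=0.200: state=(0.624, -0.148)
t=0.400: state=(0.481, -1.227)
t=0.590: state=(0.186, -1.773)
next step: t=0.600: state=(0.168, -1.784) — theta has crossed 0.17
linear interpolation between t=0.590 (0.18614) and t=0.600 (0.16835) → t≈0.599

t = 0.599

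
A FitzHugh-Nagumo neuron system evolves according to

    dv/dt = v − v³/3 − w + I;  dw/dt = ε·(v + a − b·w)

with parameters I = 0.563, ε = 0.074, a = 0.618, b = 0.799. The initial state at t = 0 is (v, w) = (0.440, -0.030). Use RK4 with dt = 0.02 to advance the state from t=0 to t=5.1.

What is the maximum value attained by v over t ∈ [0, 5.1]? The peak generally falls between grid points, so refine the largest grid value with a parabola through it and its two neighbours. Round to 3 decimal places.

t=0.000: state=(0.440, -0.030)
step 1 (dt=0.02): k1=(1.005, 0.080), k2=(1.012, 0.081), k3=(1.012, 0.081), k4=(1.019, 0.081); state += dt/6·(k1+2k2+2k3+k4)
t=0.020: state=(0.460, -0.028)
t=0.040: state=(0.481, -0.027)
t=0.060: state=(0.502, -0.025)
continuing one RK4 step at a time; state shown every 10 steps (Δt=0.2):
t=0.200: state=(0.655, -0.013)
t=0.400: state=(0.891, 0.008)
t=0.600: state=(1.132, 0.032)
t=0.800: state=(1.355, 0.059)
t=1.000: state=(1.538, 0.089)
t=1.200: state=(1.673, 0.120)
t=1.400: state=(1.763, 0.153)
t=1.600: state=(1.816, 0.187)
t=1.800: state=(1.844, 0.221)
t=2.000: state=(1.856, 0.255)
t=2.200: state=(1.859, 0.288)
t=2.400: state=(1.855, 0.321)
t=2.600: state=(1.847, 0.354)
t=2.800: state=(1.837, 0.386)
t=3.000: state=(1.826, 0.417)
t=3.200: state=(1.814, 0.448)
t=3.400: state=(1.802, 0.479)
t=3.600: state=(1.789, 0.509)
t=3.800: state=(1.776, 0.538)
t=4.000: state=(1.763, 0.567)
t=4.200: state=(1.749, 0.595)
t=4.400: state=(1.736, 0.623)
t=4.600: state=(1.722, 0.650)
t=4.800: state=(1.709, 0.677)
t=5.000: state=(1.695, 0.703)
t=5.100: state=(1.688, 0.716)
largest grid value and its neighbours: v(2.140)=1.85880, v(2.160)=1.85883, v(2.180)=1.85878
parabola through these three points peaks at t≈2.157 with v≈1.85883

max v = 1.859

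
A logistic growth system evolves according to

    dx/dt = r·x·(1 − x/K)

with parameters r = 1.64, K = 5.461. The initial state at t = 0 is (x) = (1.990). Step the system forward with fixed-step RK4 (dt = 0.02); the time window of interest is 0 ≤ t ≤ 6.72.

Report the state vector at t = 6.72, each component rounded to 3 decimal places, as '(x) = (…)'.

(x) = (5.461)

t=0.000: state=(1.990)
step 1 (dt=0.02): k1=(2.074), k2=(2.083), k3=(2.083), k4=(2.092); state += dt/6·(k1+2k2+2k3+k4)
t=0.020: state=(2.032)
t=0.040: state=(2.074)
t=0.060: state=(2.116)
continuing one RK4 step at a time; state shown every 25 steps (Δt=0.5):
t=0.500: state=(3.088)
t=1.000: state=(4.080)
t=1.500: state=(4.753)
t=2.000: state=(5.125)
t=2.500: state=(5.308)
t=3.000: state=(5.392)
t=3.500: state=(5.431)
t=4.000: state=(5.448)
t=4.500: state=(5.455)
t=5.000: state=(5.458)
t=5.500: state=(5.460)
t=6.000: state=(5.460)
t=6.500: state=(5.461)
t=6.720: state=(5.461)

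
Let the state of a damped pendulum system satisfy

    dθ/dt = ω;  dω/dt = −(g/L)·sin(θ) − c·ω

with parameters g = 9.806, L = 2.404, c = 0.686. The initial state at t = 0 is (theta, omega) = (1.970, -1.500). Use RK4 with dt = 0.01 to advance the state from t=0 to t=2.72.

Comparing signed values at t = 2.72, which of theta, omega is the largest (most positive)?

t=0.000: state=(1.970, -1.500)
step 1 (dt=0.01): k1=(-1.500, -2.729), k2=(-1.514, -2.732), k3=(-1.514, -2.732), k4=(-1.527, -2.734); state += dt/6·(k1+2k2+2k3+k4)
t=0.010: state=(1.955, -1.527)
t=0.020: state=(1.939, -1.555)
t=0.030: state=(1.924, -1.582)
continuing one RK4 step at a time; state shown every 10 steps (Δt=0.1):
t=0.100: state=(1.806, -1.775)
t=0.200: state=(1.615, -2.047)
t=0.300: state=(1.397, -2.304)
t=0.400: state=(1.156, -2.527)
t=0.500: state=(0.894, -2.696)
t=0.600: state=(0.619, -2.786)
t=0.700: state=(0.340, -2.782)
t=0.800: state=(0.066, -2.676)
t=0.900: state=(-0.192, -2.473)
t=1.000: state=(-0.426, -2.188)
t=1.100: state=(-0.628, -1.843)
t=1.200: state=(-0.793, -1.463)
t=1.300: state=(-0.920, -1.067)
t=1.400: state=(-1.007, -0.672)
t=1.500: state=(-1.055, -0.289)
t=1.600: state=(-1.065, 0.075)
t=1.700: state=(-1.041, 0.413)
t=1.800: state=(-0.984, 0.720)
t=1.900: state=(-0.898, 0.991)
t=2.000: state=(-0.787, 1.220)
t=2.100: state=(-0.655, 1.399)
t=2.200: state=(-0.509, 1.523)
t=2.300: state=(-0.353, 1.587)
t=2.400: state=(-0.194, 1.587)
t=2.500: state=(-0.037, 1.527)
t=2.600: state=(0.110, 1.411)
t=2.700: state=(0.243, 1.247)
t=2.720: state=(0.268, 1.210)
compare at T: theta=0.268, omega=1.210

largest component: omega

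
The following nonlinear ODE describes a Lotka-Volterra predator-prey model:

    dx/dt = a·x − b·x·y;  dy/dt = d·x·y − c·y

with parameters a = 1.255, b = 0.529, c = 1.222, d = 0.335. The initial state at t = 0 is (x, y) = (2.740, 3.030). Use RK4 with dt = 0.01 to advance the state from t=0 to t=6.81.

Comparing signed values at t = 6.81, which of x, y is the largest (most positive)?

t=0.000: state=(2.740, 3.030)
step 1 (dt=0.01): k1=(-0.953, -0.921), k2=(-0.945, -0.925), k3=(-0.945, -0.925), k4=(-0.937, -0.928); state += dt/6·(k1+2k2+2k3+k4)
t=0.010: state=(2.731, 3.021)
t=0.020: state=(2.721, 3.011)
t=0.030: state=(2.712, 3.002)
continuing one RK4 step at a time; state shown every 25 steps (Δt=0.25):
t=0.250: state=(2.552, 2.784)
t=0.500: state=(2.458, 2.529)
t=0.750: state=(2.447, 2.287)
t=1.000: state=(2.512, 2.072)
t=1.250: state=(2.645, 1.894)
t=1.500: state=(2.845, 1.755)
t=1.750: state=(3.109, 1.659)
t=2.000: state=(3.430, 1.606)
t=2.250: state=(3.799, 1.601)
t=2.500: state=(4.196, 1.649)
t=2.750: state=(4.588, 1.755)
t=3.000: state=(4.926, 1.927)
t=3.250: state=(5.146, 2.167)
t=3.500: state=(5.187, 2.465)
t=3.750: state=(5.016, 2.788)
t=4.000: state=(4.653, 3.083)
t=4.250: state=(4.174, 3.288)
t=4.500: state=(3.673, 3.365)
t=4.750: state=(3.229, 3.308)
t=5.000: state=(2.882, 3.145)
t=5.250: state=(2.640, 2.918)
t=5.500: state=(2.497, 2.664)
t=5.750: state=(2.443, 2.412)
t=6.000: state=(2.469, 2.182)
t=6.250: state=(2.566, 1.984)
t=6.500: state=(2.731, 1.824)
t=6.750: state=(2.961, 1.705)
t=6.810: state=(3.026, 1.682)
compare at T: x=3.026, y=1.682

largest component: x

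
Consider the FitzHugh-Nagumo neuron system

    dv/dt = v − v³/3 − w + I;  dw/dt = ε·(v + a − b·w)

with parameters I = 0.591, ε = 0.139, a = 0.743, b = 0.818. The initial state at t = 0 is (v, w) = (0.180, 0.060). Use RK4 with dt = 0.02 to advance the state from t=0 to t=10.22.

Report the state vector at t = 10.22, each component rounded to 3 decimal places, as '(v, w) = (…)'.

t=0.000: state=(0.180, 0.060)
step 1 (dt=0.02): k1=(0.709, 0.121), k2=(0.715, 0.122), k3=(0.715, 0.122), k4=(0.720, 0.123); state += dt/6·(k1+2k2+2k3+k4)
t=0.020: state=(0.194, 0.062)
t=0.040: state=(0.209, 0.065)
t=0.060: state=(0.224, 0.067)
continuing one RK4 step at a time; state shown every 25 steps (Δt=0.5):
t=0.500: state=(0.607, 0.133)
t=1.000: state=(1.127, 0.234)
t=1.500: state=(1.531, 0.363)
t=2.000: state=(1.699, 0.503)
t=2.500: state=(1.722, 0.642)
t=3.000: state=(1.688, 0.772)
t=3.500: state=(1.633, 0.892)
t=4.000: state=(1.570, 1.001)
t=4.500: state=(1.503, 1.099)
t=5.000: state=(1.433, 1.188)
t=5.500: state=(1.358, 1.267)
t=6.000: state=(1.279, 1.336)
t=6.500: state=(1.194, 1.396)
t=7.000: state=(1.100, 1.447)
t=7.500: state=(0.993, 1.488)
t=8.000: state=(0.867, 1.519)
t=8.500: state=(0.710, 1.538)
t=9.000: state=(0.501, 1.545)
t=9.500: state=(0.196, 1.534)
t=10.000: state=(-0.279, 1.497)
t=10.220: state=(-0.561, 1.470)

(v, w) = (-0.561, 1.470)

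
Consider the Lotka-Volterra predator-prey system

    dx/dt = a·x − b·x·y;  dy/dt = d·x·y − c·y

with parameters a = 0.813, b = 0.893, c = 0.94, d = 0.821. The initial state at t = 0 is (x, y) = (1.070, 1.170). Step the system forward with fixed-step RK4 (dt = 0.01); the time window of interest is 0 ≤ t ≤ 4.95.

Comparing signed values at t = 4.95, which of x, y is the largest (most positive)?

largest component: x

t=0.000: state=(1.070, 1.170)
step 1 (dt=0.01): k1=(-0.248, -0.072), k2=(-0.247, -0.073), k3=(-0.247, -0.073), k4=(-0.247, -0.074); state += dt/6·(k1+2k2+2k3+k4)
t=0.010: state=(1.068, 1.169)
t=0.020: state=(1.065, 1.169)
t=0.030: state=(1.063, 1.168)
continuing one RK4 step at a time; state shown every 20 steps (Δt=0.2):
t=0.200: state=(1.023, 1.151)
t=0.400: state=(0.982, 1.124)
t=0.600: state=(0.948, 1.092)
t=0.800: state=(0.921, 1.055)
t=1.000: state=(0.901, 1.015)
t=1.200: state=(0.887, 0.974)
t=1.400: state=(0.881, 0.933)
t=1.600: state=(0.880, 0.893)
t=1.800: state=(0.886, 0.855)
t=2.000: state=(0.898, 0.820)
t=2.200: state=(0.915, 0.789)
t=2.400: state=(0.937, 0.761)
t=2.600: state=(0.965, 0.737)
t=2.800: state=(0.997, 0.717)
t=3.000: state=(1.033, 0.702)
t=3.200: state=(1.074, 0.692)
t=3.400: state=(1.117, 0.686)
t=3.600: state=(1.163, 0.685)
t=3.800: state=(1.210, 0.690)
t=4.000: state=(1.258, 0.700)
t=4.200: state=(1.304, 0.716)
t=4.400: state=(1.347, 0.738)
t=4.600: state=(1.386, 0.765)
t=4.800: state=(1.419, 0.798)
t=4.950: state=(1.438, 0.827)
compare at T: x=1.438, y=0.827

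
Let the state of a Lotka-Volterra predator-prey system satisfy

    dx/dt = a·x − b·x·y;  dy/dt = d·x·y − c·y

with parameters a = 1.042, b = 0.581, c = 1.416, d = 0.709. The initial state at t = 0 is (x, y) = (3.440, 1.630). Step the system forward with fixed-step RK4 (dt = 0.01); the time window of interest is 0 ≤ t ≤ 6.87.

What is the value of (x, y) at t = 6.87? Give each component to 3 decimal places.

(x, y) = (1.392, 3.045)

t=0.000: state=(3.440, 1.630)
step 1 (dt=0.01): k1=(0.327, 1.667), k2=(0.310, 1.678), k3=(0.310, 1.678), k4=(0.293, 1.688); state += dt/6·(k1+2k2+2k3+k4)
t=0.010: state=(3.443, 1.647)
t=0.020: state=(3.446, 1.664)
t=0.030: state=(3.448, 1.681)
continuing one RK4 step at a time; state shown every 25 steps (Δt=0.25):
t=0.250: state=(3.407, 2.106)
t=0.500: state=(3.131, 2.648)
t=0.750: state=(2.668, 3.113)
t=1.000: state=(2.158, 3.350)
t=1.250: state=(1.721, 3.310)
t=1.500: state=(1.403, 3.059)
t=1.750: state=(1.198, 2.700)
t=2.000: state=(1.080, 2.316)
t=2.250: state=(1.028, 1.958)
t=2.500: state=(1.027, 1.647)
t=2.750: state=(1.069, 1.391)
t=3.000: state=(1.151, 1.188)
t=3.250: state=(1.272, 1.033)
t=3.500: state=(1.433, 0.921)
t=3.750: state=(1.636, 0.848)
t=4.000: state=(1.882, 0.812)
t=4.250: state=(2.171, 0.816)
t=4.500: state=(2.495, 0.866)
t=4.750: state=(2.834, 0.974)
t=5.000: state=(3.152, 1.163)
t=5.250: state=(3.386, 1.460)
t=5.500: state=(3.451, 1.885)
t=5.750: state=(3.281, 2.411)
t=6.000: state=(2.885, 2.930)
t=6.250: state=(2.378, 3.281)
t=6.500: state=(1.898, 3.359)
t=6.750: state=(1.527, 3.188)
t=6.870: state=(1.392, 3.045)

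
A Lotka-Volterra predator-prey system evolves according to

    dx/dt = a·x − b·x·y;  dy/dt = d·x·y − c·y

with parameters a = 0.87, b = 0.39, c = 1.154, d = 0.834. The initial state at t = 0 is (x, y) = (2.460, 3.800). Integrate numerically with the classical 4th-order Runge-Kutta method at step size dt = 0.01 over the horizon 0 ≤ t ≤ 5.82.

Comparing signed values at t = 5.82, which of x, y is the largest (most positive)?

t=0.000: state=(2.460, 3.800)
step 1 (dt=0.01): k1=(-1.506, 3.411), k2=(-1.517, 3.402), k3=(-1.517, 3.402), k4=(-1.529, 3.393); state += dt/6·(k1+2k2+2k3+k4)
t=0.010: state=(2.445, 3.834)
t=0.020: state=(2.429, 3.868)
t=0.030: state=(2.414, 3.901)
continuing one RK4 step at a time; state shown every 20 steps (Δt=0.2):
t=0.200: state=(2.122, 4.425)
t=0.400: state=(1.756, 4.854)
t=0.600: state=(1.419, 5.019)
t=0.800: state=(1.144, 4.929)
t=1.000: state=(0.936, 4.651)
t=1.200: state=(0.787, 4.260)
t=1.400: state=(0.683, 3.821)
t=1.600: state=(0.614, 3.378)
t=1.800: state=(0.571, 2.960)
t=2.000: state=(0.547, 2.579)
t=2.200: state=(0.540, 2.241)
t=2.400: state=(0.546, 1.948)
t=2.600: state=(0.564, 1.696)
t=2.800: state=(0.593, 1.482)
t=3.000: state=(0.633, 1.303)
t=3.200: state=(0.685, 1.155)
t=3.400: state=(0.748, 1.033)
t=3.600: state=(0.825, 0.935)
t=3.800: state=(0.915, 0.858)
t=4.000: state=(1.021, 0.800)
t=4.200: state=(1.144, 0.761)
t=4.400: state=(1.284, 0.739)
t=4.600: state=(1.442, 0.737)
t=4.800: state=(1.620, 0.755)
t=5.000: state=(1.815, 0.798)
t=5.200: state=(2.024, 0.872)
t=5.400: state=(2.241, 0.988)
t=5.600: state=(2.453, 1.161)
t=5.800: state=(2.643, 1.410)
t=5.820: state=(2.659, 1.440)
compare at T: x=2.659, y=1.440

largest component: x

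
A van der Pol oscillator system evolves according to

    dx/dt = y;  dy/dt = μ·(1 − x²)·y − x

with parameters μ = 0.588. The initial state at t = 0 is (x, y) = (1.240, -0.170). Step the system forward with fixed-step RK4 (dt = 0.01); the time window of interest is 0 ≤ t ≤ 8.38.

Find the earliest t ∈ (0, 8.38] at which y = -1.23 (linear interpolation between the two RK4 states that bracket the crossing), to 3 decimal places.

t = 1.015

t=0.000: state=(1.240, -0.170)
step 1 (dt=0.01): k1=(-0.170, -1.186), k2=(-0.176, -1.184), k3=(-0.176, -1.184), k4=(-0.182, -1.181); state += dt/6·(k1+2k2+2k3+k4)
t=0.010: state=(1.238, -0.182)
t=0.020: state=(1.236, -0.194)
t=0.030: state=(1.234, -0.205)
continuing one RK4 step at a time; state shown every 50 steps (Δt=0.5):
t=0.500: state=(1.016, -0.709)
t=1.000: state=(0.537, -1.214)
t=1.010: state=(0.524, -1.225)
next step: t=1.020: state=(0.512, -1.235) — y has crossed -1.23
linear interpolation between t=1.010 (-1.22465) and t=1.020 (-1.23513) → t≈1.015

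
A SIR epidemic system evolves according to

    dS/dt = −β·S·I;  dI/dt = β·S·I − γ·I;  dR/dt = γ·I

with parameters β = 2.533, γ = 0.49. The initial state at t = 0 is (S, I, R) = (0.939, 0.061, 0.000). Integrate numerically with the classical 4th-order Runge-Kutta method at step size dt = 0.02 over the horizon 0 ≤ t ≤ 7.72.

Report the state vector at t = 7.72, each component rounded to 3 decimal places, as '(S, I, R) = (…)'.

t=0.000: state=(0.939, 0.061, 0.000)
step 1 (dt=0.02): k1=(-0.145, 0.115, 0.030), k2=(-0.148, 0.117, 0.030), k3=(-0.148, 0.117, 0.030), k4=(-0.150, 0.119, 0.031); state += dt/6·(k1+2k2+2k3+k4)
t=0.020: state=(0.936, 0.063, 0.001)
t=0.040: state=(0.933, 0.066, 0.001)
t=0.060: state=(0.930, 0.068, 0.002)
continuing one RK4 step at a time; state shown every 25 steps (Δt=0.5):
t=0.500: state=(0.828, 0.147, 0.024)
t=1.000: state=(0.630, 0.293, 0.077)
t=1.500: state=(0.394, 0.438, 0.168)
t=2.000: state=(0.215, 0.500, 0.285)
t=2.500: state=(0.115, 0.479, 0.406)
t=3.000: state=(0.065, 0.419, 0.516)
t=3.500: state=(0.040, 0.350, 0.610)
t=4.000: state=(0.027, 0.285, 0.688)
t=4.500: state=(0.019, 0.230, 0.751)
t=5.000: state=(0.015, 0.184, 0.801)
t=5.500: state=(0.012, 0.146, 0.842)
t=6.000: state=(0.010, 0.116, 0.874)
t=6.500: state=(0.009, 0.092, 0.899)
t=7.000: state=(0.008, 0.073, 0.919)
t=7.500: state=(0.007, 0.058, 0.935)
t=7.720: state=(0.007, 0.052, 0.941)

(S, I, R) = (0.007, 0.052, 0.941)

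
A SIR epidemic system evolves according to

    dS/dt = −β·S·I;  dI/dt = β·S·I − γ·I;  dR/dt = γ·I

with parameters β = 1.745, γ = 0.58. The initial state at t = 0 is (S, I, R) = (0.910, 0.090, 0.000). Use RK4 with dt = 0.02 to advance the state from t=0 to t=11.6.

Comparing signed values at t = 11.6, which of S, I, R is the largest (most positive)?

t=0.000: state=(0.910, 0.090, 0.000)
step 1 (dt=0.02): k1=(-0.143, 0.091, 0.052), k2=(-0.144, 0.091, 0.053), k3=(-0.144, 0.091, 0.053), k4=(-0.145, 0.092, 0.053); state += dt/6·(k1+2k2+2k3+k4)
t=0.020: state=(0.907, 0.092, 0.001)
t=0.040: state=(0.904, 0.094, 0.002)
t=0.060: state=(0.901, 0.096, 0.003)
continuing one RK4 step at a time; state shown every 25 steps (Δt=0.5):
t=0.500: state=(0.823, 0.144, 0.033)
t=1.000: state=(0.705, 0.210, 0.085)
t=1.500: state=(0.571, 0.274, 0.155)
t=2.000: state=(0.440, 0.319, 0.242)
t=2.500: state=(0.330, 0.333, 0.337)
t=3.000: state=(0.248, 0.320, 0.432)
t=3.500: state=(0.190, 0.289, 0.521)
t=4.000: state=(0.150, 0.251, 0.599)
t=4.500: state=(0.123, 0.211, 0.666)
t=5.000: state=(0.104, 0.174, 0.722)
t=5.500: state=(0.090, 0.142, 0.768)
t=6.000: state=(0.081, 0.114, 0.805)
t=6.500: state=(0.074, 0.092, 0.835)
t=7.000: state=(0.069, 0.073, 0.858)
t=7.500: state=(0.065, 0.058, 0.877)
t=8.000: state=(0.062, 0.046, 0.892)
t=8.500: state=(0.060, 0.036, 0.904)
t=9.000: state=(0.058, 0.028, 0.913)
t=9.500: state=(0.057, 0.022, 0.921)
t=10.000: state=(0.056, 0.018, 0.926)
t=10.500: state=(0.055, 0.014, 0.931)
t=11.000: state=(0.055, 0.011, 0.934)
t=11.500: state=(0.054, 0.009, 0.937)
t=11.600: state=(0.054, 0.008, 0.938)
compare at T: S=0.054, I=0.008, R=0.938

largest component: R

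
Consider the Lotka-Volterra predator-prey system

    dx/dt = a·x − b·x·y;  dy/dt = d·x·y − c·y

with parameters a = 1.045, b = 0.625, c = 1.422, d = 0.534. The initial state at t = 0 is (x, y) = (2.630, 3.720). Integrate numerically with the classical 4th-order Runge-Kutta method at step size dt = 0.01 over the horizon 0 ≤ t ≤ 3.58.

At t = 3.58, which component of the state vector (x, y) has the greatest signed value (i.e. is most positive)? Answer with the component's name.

t=0.000: state=(2.630, 3.720)
step 1 (dt=0.01): k1=(-3.366, -0.065), k2=(-3.344, -0.099), k3=(-3.344, -0.099), k4=(-3.322, -0.132); state += dt/6·(k1+2k2+2k3+k4)
t=0.010: state=(2.597, 3.719)
t=0.020: state=(2.564, 3.717)
t=0.030: state=(2.531, 3.715)
continuing one RK4 step at a time; state shown every 20 steps (Δt=0.2):
t=0.200: state=(2.048, 3.588)
t=0.400: state=(1.641, 3.283)
t=0.600: state=(1.374, 2.898)
t=0.800: state=(1.208, 2.502)
t=1.000: state=(1.115, 2.130)
t=1.200: state=(1.076, 1.801)
t=1.400: state=(1.078, 1.520)
t=1.600: state=(1.115, 1.285)
t=1.800: state=(1.185, 1.093)
t=2.000: state=(1.287, 0.938)
t=2.200: state=(1.422, 0.816)
t=2.400: state=(1.592, 0.721)
t=2.600: state=(1.802, 0.650)
t=2.800: state=(2.054, 0.601)
t=3.000: state=(2.353, 0.572)
t=3.200: state=(2.702, 0.563)
t=3.400: state=(3.102, 0.577)
t=3.580: state=(3.502, 0.614)
compare at T: x=3.502, y=0.614

largest component: x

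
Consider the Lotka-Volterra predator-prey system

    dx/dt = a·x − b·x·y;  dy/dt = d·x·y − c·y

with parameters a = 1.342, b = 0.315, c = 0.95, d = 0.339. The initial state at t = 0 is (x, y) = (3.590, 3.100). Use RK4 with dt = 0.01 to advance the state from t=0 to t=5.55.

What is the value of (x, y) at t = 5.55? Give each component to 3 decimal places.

(x, y) = (3.467, 3.030)

t=0.000: state=(3.590, 3.100)
step 1 (dt=0.01): k1=(1.312, 0.828), k2=(1.310, 0.836), k3=(1.310, 0.836), k4=(1.307, 0.844); state += dt/6·(k1+2k2+2k3+k4)
t=0.010: state=(3.603, 3.108)
t=0.020: state=(3.616, 3.117)
t=0.030: state=(3.629, 3.126)
continuing one RK4 step at a time; state shown every 20 steps (Δt=0.2):
t=0.200: state=(3.840, 3.298)
t=0.400: state=(4.047, 3.565)
t=0.600: state=(4.185, 3.899)
t=0.800: state=(4.230, 4.291)
t=1.000: state=(4.166, 4.720)
t=1.200: state=(3.992, 5.150)
t=1.400: state=(3.728, 5.535)
t=1.600: state=(3.406, 5.831)
t=1.800: state=(3.067, 6.005)
t=2.000: state=(2.742, 6.045)
t=2.200: state=(2.455, 5.961)
t=2.400: state=(2.218, 5.774)
t=2.600: state=(2.032, 5.513)
t=2.800: state=(1.896, 5.207)
t=3.000: state=(1.804, 4.880)
t=3.200: state=(1.753, 4.552)
t=3.400: state=(1.739, 4.237)
t=3.600: state=(1.758, 3.944)
t=3.800: state=(1.808, 3.680)
t=4.000: state=(1.890, 3.449)
t=4.200: state=(2.002, 3.254)
t=4.400: state=(2.144, 3.096)
t=4.600: state=(2.316, 2.978)
t=4.800: state=(2.517, 2.900)
t=5.000: state=(2.746, 2.867)
t=5.200: state=(2.998, 2.880)
t=5.400: state=(3.264, 2.945)
t=5.550: state=(3.467, 3.030)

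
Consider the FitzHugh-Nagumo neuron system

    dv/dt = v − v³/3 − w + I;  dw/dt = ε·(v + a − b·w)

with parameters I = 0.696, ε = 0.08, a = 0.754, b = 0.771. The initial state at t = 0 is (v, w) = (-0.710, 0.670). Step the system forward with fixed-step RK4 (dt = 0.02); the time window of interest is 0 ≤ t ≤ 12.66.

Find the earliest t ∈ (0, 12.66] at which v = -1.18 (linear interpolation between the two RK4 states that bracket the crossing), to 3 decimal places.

t=0.000: state=(-0.710, 0.670)
step 1 (dt=0.02): k1=(-0.565, -0.038), k2=(-0.567, -0.038), k3=(-0.567, -0.038), k4=(-0.569, -0.039); state += dt/6·(k1+2k2+2k3+k4)
t=0.020: state=(-0.721, 0.669)
t=0.040: state=(-0.733, 0.668)
t=0.060: state=(-0.744, 0.668)
continuing one RK4 step at a time; state shown every 25 steps (Δt=0.5):
t=0.500: state=(-1.012, 0.645)
t=0.780: state=(-1.178, 0.627)
next step: t=0.800: state=(-1.190, 0.625) — v has crossed -1.18
linear interpolation between t=0.780 (-1.17847) and t=0.800 (-1.18969) → t≈0.783

t = 0.783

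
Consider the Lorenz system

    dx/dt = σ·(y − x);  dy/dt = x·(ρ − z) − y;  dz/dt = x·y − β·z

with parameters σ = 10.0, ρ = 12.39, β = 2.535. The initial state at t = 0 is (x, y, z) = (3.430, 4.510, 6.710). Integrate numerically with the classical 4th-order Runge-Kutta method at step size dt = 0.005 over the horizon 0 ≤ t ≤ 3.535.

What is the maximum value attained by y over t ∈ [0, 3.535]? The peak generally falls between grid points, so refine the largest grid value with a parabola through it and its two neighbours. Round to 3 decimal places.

t=0.000: state=(3.430, 4.510, 6.710)
step 1 (dt=0.005): k1=(10.800, 14.972, -1.541), k2=(10.904, 15.102, -1.280), k3=(10.905, 15.101, -1.279), k4=(11.010, 15.229, -1.015); state += dt/6·(k1+2k2+2k3+k4)
t=0.005: state=(3.485, 4.586, 6.704)
t=0.010: state=(3.540, 4.662, 6.700)
t=0.015: state=(3.597, 4.740, 6.699)
continuing one RK4 step at a time; state shown every 40 steps (Δt=0.2):
t=0.200: state=(6.322, 7.914, 9.075)
t=0.400: state=(7.512, 6.637, 14.619)
t=0.600: state=(4.527, 3.197, 13.093)
t=0.800: state=(3.302, 3.336, 9.639)
t=1.000: state=(4.304, 5.210, 8.293)
t=1.200: state=(6.419, 7.342, 10.610)
t=1.400: state=(6.624, 5.833, 13.743)
t=1.600: state=(4.632, 3.836, 12.273)
t=1.800: state=(4.028, 4.194, 9.913)
t=2.000: state=(5.037, 5.786, 9.509)
t=2.200: state=(6.361, 6.703, 11.654)
t=2.400: state=(5.915, 5.249, 12.982)
t=2.600: state=(4.674, 4.286, 11.566)
t=2.800: state=(4.588, 4.861, 10.156)
t=3.000: state=(5.490, 6.009, 10.474)
t=3.200: state=(6.101, 6.079, 12.059)
t=3.400: state=(5.471, 5.003, 12.307)
t=3.535: state=(4.933, 4.652, 11.560)
largest grid value and its neighbours: y(0.265)=8.41060, y(0.270)=8.41379, y(0.275)=8.41127
parabola through these three points peaks at t≈0.270 with y≈8.41380

max y = 8.414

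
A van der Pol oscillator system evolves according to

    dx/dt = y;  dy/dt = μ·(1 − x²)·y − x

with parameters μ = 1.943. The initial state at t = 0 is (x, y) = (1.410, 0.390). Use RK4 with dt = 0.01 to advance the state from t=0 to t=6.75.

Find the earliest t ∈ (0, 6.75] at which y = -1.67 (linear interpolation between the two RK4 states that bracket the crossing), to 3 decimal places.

t=0.000: state=(1.410, 0.390)
step 1 (dt=0.01): k1=(0.390, -2.159), k2=(0.379, -2.144), k3=(0.379, -2.144), k4=(0.369, -2.129); state += dt/6·(k1+2k2+2k3+k4)
t=0.010: state=(1.414, 0.369)
t=0.020: state=(1.417, 0.347)
t=0.030: state=(1.421, 0.327)
continuing one RK4 step at a time; state shown every 25 steps (Δt=0.25):
t=0.250: state=(1.448, -0.048)
t=0.500: state=(1.401, -0.310)
t=0.750: state=(1.300, -0.487)
t=1.000: state=(1.158, -0.654)
t=1.250: state=(0.969, -0.872)
t=1.500: state=(0.711, -1.228)
t=1.680: state=(0.454, -1.661)
next step: t=1.690: state=(0.437, -1.692) — y has crossed -1.67
linear interpolation between t=1.680 (-1.66143) and t=1.690 (-1.69199) → t≈1.683

t = 1.683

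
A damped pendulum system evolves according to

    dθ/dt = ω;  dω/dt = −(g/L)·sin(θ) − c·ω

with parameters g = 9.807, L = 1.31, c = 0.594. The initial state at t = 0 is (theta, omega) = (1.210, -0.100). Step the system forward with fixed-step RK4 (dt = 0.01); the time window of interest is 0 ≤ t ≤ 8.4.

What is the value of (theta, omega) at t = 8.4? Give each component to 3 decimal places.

(theta, omega) = (-0.091, 0.116)

t=0.000: state=(1.210, -0.100)
step 1 (dt=0.01): k1=(-0.100, -6.945), k2=(-0.135, -6.923), k3=(-0.135, -6.923), k4=(-0.169, -6.900); state += dt/6·(k1+2k2+2k3+k4)
t=0.010: state=(1.209, -0.169)
t=0.020: state=(1.207, -0.238)
t=0.030: state=(1.204, -0.306)
continuing one RK4 step at a time; state shown every 50 steps (Δt=0.5):
t=0.500: state=(0.437, -2.559)
t=1.000: state=(-0.675, -1.275)
t=1.500: state=(-0.634, 1.287)
t=2.000: state=(0.216, 1.577)
t=2.500: state=(0.559, -0.308)
t=3.000: state=(0.068, -1.307)
t=3.500: state=(-0.388, -0.283)
t=4.000: state=(-0.200, 0.861)
t=4.500: state=(0.212, 0.540)
t=5.000: state=(0.227, -0.437)
t=5.500: state=(-0.073, -0.566)
t=6.000: state=(-0.196, 0.117)
t=6.500: state=(-0.018, 0.464)
t=7.000: state=(0.139, 0.082)
t=7.500: state=(0.064, -0.315)
t=8.000: state=(-0.080, -0.175)
t=8.400: state=(-0.091, 0.116)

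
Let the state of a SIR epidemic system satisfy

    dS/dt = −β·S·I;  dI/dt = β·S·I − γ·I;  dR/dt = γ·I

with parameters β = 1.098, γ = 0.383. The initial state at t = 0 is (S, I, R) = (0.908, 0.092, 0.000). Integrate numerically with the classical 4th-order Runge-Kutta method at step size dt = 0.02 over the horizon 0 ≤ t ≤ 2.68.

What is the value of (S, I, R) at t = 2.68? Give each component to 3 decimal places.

t=0.000: state=(0.908, 0.092, 0.000)
step 1 (dt=0.02): k1=(-0.092, 0.056, 0.035), k2=(-0.092, 0.057, 0.035), k3=(-0.092, 0.057, 0.035), k4=(-0.093, 0.057, 0.036); state += dt/6·(k1+2k2+2k3+k4)
t=0.020: state=(0.906, 0.093, 0.001)
t=0.040: state=(0.904, 0.094, 0.001)
t=0.060: state=(0.902, 0.095, 0.002)
continuing one RK4 step at a time; state shown every 5 steps (Δt=0.1):
t=0.100: state=(0.899, 0.098, 0.004)
t=0.200: state=(0.889, 0.104, 0.007)
t=0.300: state=(0.878, 0.110, 0.012)
t=0.400: state=(0.867, 0.117, 0.016)
t=0.500: state=(0.856, 0.123, 0.021)
t=0.600: state=(0.844, 0.130, 0.025)
t=0.700: state=(0.832, 0.138, 0.031)
t=0.800: state=(0.819, 0.145, 0.036)
t=0.900: state=(0.806, 0.152, 0.042)
t=1.000: state=(0.792, 0.160, 0.048)
t=1.100: state=(0.778, 0.168, 0.054)
t=1.200: state=(0.763, 0.176, 0.060)
t=1.300: state=(0.749, 0.184, 0.067)
t=1.400: state=(0.733, 0.192, 0.075)
t=1.500: state=(0.718, 0.200, 0.082)
t=1.600: state=(0.702, 0.208, 0.090)
t=1.700: state=(0.685, 0.216, 0.098)
t=1.800: state=(0.669, 0.224, 0.107)
t=1.900: state=(0.653, 0.232, 0.115)
t=2.000: state=(0.636, 0.240, 0.124)
t=2.100: state=(0.619, 0.247, 0.134)
t=2.200: state=(0.602, 0.255, 0.143)
t=2.300: state=(0.585, 0.261, 0.153)
t=2.400: state=(0.569, 0.268, 0.163)
t=2.500: state=(0.552, 0.274, 0.174)
t=2.600: state=(0.535, 0.280, 0.184)
t=2.680: state=(0.522, 0.285, 0.193)

(S, I, R) = (0.522, 0.285, 0.193)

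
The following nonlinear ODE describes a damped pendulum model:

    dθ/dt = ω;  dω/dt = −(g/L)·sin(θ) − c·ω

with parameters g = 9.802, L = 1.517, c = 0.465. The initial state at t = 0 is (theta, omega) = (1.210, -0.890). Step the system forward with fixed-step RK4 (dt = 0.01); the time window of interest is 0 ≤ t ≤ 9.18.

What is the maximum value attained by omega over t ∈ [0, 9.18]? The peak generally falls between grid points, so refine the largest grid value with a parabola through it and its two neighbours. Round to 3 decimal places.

max omega = 1.952

t=0.000: state=(1.210, -0.890)
step 1 (dt=0.01): k1=(-0.890, -5.632), k2=(-0.918, -5.608), k3=(-0.918, -5.608), k4=(-0.946, -5.584); state += dt/6·(k1+2k2+2k3+k4)
t=0.010: state=(1.201, -0.946)
t=0.020: state=(1.191, -1.002)
t=0.030: state=(1.181, -1.057)
continuing one RK4 step at a time; state shown every 50 steps (Δt=0.5):
t=0.500: state=(0.217, -2.624)
t=1.000: state=(-0.812, -1.038)
t=1.500: state=(-0.700, 1.348)
t=2.000: state=(0.198, 1.758)
t=2.500: state=(0.670, -0.026)
t=3.000: state=(0.245, -1.412)
t=3.500: state=(-0.389, -0.805)
t=4.000: state=(-0.415, 0.654)
t=4.500: state=(0.073, 1.021)
t=5.000: state=(0.369, 0.046)
t=5.500: state=(0.147, -0.783)
t=6.000: state=(-0.212, -0.468)
t=6.500: state=(-0.232, 0.364)
t=7.000: state=(0.042, 0.571)
t=7.500: state=(0.206, 0.020)
t=8.000: state=(0.079, -0.442)
t=8.500: state=(-0.121, -0.255)
t=9.000: state=(-0.128, 0.213)
t=9.180: state=(-0.079, 0.312)
largest grid value and its neighbours: omega(1.810)=1.95148, omega(1.820)=1.95213, omega(1.830)=1.95152
parabola through these three points peaks at t≈1.820 with omega≈1.95213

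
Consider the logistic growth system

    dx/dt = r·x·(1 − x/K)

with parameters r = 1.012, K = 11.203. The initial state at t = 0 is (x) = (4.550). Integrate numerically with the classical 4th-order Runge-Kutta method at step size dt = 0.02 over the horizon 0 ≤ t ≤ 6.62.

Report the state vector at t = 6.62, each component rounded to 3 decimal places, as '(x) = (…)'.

t=0.000: state=(4.550)
step 1 (dt=0.02): k1=(2.734), k2=(2.740), k3=(2.740), k4=(2.745); state += dt/6·(k1+2k2+2k3+k4)
t=0.020: state=(4.605)
t=0.040: state=(4.660)
t=0.060: state=(4.715)
continuing one RK4 step at a time; state shown every 25 steps (Δt=0.5):
t=0.500: state=(5.954)
t=1.000: state=(7.315)
t=1.500: state=(8.484)
t=2.000: state=(9.389)
t=2.500: state=(10.034)
t=3.000: state=(10.468)
t=3.500: state=(10.748)
t=4.000: state=(10.924)
t=4.500: state=(11.033)
t=5.000: state=(11.100)
t=5.500: state=(11.141)
t=6.000: state=(11.165)
t=6.500: state=(11.180)
t=6.620: state=(11.183)

(x) = (11.183)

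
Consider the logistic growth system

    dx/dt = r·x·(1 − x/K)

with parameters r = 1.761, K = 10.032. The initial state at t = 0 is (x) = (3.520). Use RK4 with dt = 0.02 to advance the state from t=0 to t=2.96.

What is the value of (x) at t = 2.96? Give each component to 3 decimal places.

t=0.000: state=(3.520)
step 1 (dt=0.02): k1=(4.024), k2=(4.045), k3=(4.045), k4=(4.065); state += dt/6·(k1+2k2+2k3+k4)
t=0.020: state=(3.601)
t=0.040: state=(3.683)
t=0.060: state=(3.765)
continuing one RK4 step at a time; state shown every 5 steps (Δt=0.1):
t=0.100: state=(3.932)
t=0.200: state=(4.360)
t=0.300: state=(4.798)
t=0.400: state=(5.240)
t=0.500: state=(5.678)
t=0.600: state=(6.105)
t=0.700: state=(6.517)
t=0.800: state=(6.908)
t=0.900: state=(7.274)
t=1.000: state=(7.612)
t=1.100: state=(7.920)
t=1.200: state=(8.199)
t=1.300: state=(8.448)
t=1.400: state=(8.669)
t=1.500: state=(8.864)
t=1.600: state=(9.033)
t=1.700: state=(9.181)
t=1.800: state=(9.309)
t=1.900: state=(9.418)
t=2.000: state=(9.512)
t=2.100: state=(9.592)
t=2.200: state=(9.661)
t=2.300: state=(9.719)
t=2.400: state=(9.768)
t=2.500: state=(9.810)
t=2.600: state=(9.845)
t=2.700: state=(9.875)
t=2.800: state=(9.900)
t=2.900: state=(9.921)
t=2.960: state=(9.932)

(x) = (9.932)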